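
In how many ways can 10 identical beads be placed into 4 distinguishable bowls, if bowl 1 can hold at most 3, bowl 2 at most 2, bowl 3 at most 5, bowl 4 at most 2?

10

By stars and bars, unrestricted non-negative solutions to x_1+…+x_4 = 10 number C(10+3,3) = 286.
Subtract solutions that violate a single cap (substitute x_i' = x_i − (cap_i+1)): x_1 ≥ 4 gives C(9,3) = 84; x_2 ≥ 3 gives C(10,3) = 120; x_3 ≥ 6 gives C(7,3) = 35; x_4 ≥ 3 gives C(10,3) = 120. Together 359.
Add back pairs where two caps are both exceeded: 20 + 1 + 20 + 4 + 35 + 4 = 84.
Subtract triples: 0 + 1 + 0 + 0 = 1.
By inclusion–exclusion the count is 286 − 359 + 84 − 1 = 10.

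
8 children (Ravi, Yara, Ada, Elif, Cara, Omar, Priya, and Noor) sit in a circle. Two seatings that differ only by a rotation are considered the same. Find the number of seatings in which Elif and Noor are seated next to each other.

Treat {Elif, Noor} as one unit (2 internal orders) and seat the resulting 7 units around the table: (6)! circular arrangements.
So 2 × (6)! = 2 × 720 = 1440.

1440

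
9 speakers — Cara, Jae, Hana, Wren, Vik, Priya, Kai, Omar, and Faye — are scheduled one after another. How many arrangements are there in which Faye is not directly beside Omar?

Of the 9! = 362880 arrangements, those with Faye and Omar adjacent number 2 × 8! = 80640 (treat the pair as a block with 2 internal orders).
So 362880 − 80640 = 282240 arrangements keep them apart.

282240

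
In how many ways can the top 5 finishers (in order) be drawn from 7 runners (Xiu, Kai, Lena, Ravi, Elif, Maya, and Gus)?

This is an ordered selection of 5 from 7: P(7,5).
That gives 7 × 6 × 5 × 4 × 3 = 2520.

2520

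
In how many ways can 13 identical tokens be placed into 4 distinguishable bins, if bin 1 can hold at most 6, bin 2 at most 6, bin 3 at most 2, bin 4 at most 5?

63

By stars and bars, unrestricted non-negative solutions to x_1+…+x_4 = 13 number C(13+3,3) = 560.
Subtract solutions that violate a single cap (substitute x_i' = x_i − (cap_i+1)): x_1 ≥ 7 gives C(9,3) = 84; x_2 ≥ 7 gives C(9,3) = 84; x_3 ≥ 3 gives C(13,3) = 286; x_4 ≥ 6 gives C(10,3) = 120. Together 574.
Add back pairs where two caps are both exceeded: 0 + 20 + 1 + 20 + 1 + 35 = 77.
By inclusion–exclusion the count is 560 − 574 + 77 = 63.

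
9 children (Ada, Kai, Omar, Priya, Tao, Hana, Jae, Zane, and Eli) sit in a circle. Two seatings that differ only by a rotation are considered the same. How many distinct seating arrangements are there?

Seat Ada anywhere (absorbing the rotational symmetry), then permute the other 8: (8)! = 40320.

40320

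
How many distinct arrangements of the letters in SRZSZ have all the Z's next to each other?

12

Treat the 2 copies of Z as a single block. The multiset to arrange is then {ZZ, R, S, S}, 4 items in all.
That gives (4)!/(2!) = 12 arrangements.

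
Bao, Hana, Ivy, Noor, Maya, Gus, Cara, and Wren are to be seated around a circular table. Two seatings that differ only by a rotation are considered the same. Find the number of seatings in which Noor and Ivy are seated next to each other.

1440

Glue Noor and Ivy into a block (2 internal orders). Seating 7 units around a circle gives (6)! arrangements.
So 2 × (6)! = 2 × 720 = 1440.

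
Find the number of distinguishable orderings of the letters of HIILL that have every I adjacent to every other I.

Treat the 2 copies of I as a single block. The multiset to arrange is then {II, H, L, L}, 4 items in all.
That gives (4)!/(2!) = 12 arrangements.

12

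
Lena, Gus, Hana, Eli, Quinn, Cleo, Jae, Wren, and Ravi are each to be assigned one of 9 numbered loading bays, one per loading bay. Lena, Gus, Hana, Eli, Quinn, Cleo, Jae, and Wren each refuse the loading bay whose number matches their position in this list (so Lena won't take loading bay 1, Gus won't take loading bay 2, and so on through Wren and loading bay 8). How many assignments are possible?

Let Aᵢ (for 1 ≤ i ≤ 8) be the placements that put person i in their forbidden loading bay. Any j of these fix j positions, leaving (9−j)! ways to fill the rest, and there are C(8,j) ways to pick which j.
By inclusion–exclusion, the number of valid placements is Σ_{j=0}^{8} (−1)^j C(8,j)·(9−j)!.
Computing: 362880 − 322560 + 141120 − 40320 + 8400 − 1344 + 168 − 16 + 1 = 148329.

148329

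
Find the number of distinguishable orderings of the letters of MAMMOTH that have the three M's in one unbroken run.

Treat the 3 copies of M as a single block. The multiset to arrange is then {MMM, A, H, O, T}, 5 items in all.
All 5 items are distinct, so there are (5)! = 120 arrangements.

120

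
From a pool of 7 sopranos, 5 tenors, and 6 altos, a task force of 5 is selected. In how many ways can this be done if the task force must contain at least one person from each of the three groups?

Unrestricted: C(18,5) = 8568 ways to pick any 5 of the 18.
Selections missing a whole group: no sopranos → C(11,5) = 462; no tenors → C(13,5) = 1287; no altos → C(12,5) = 792.
Add back selections omitting two groups (i.e. drawn from a single group): C(7,5) + C(5,5) + C(6,5) = 28.
By inclusion–exclusion: 8568 − 2541 + 28 = 6055.

6055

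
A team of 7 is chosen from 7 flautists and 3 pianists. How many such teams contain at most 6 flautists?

Split by how many flautists are chosen (0 through 6).
Sum: C(7,0)·C(3,7) + C(7,1)·C(3,6) + C(7,2)·C(3,5) + C(7,3)·C(3,4) + C(7,4)·C(3,3) + C(7,5)·C(3,2) + C(7,6)·C(3,1) = 0 + 0 + 0 + 0 + 35 + 63 + 21 = 119.

119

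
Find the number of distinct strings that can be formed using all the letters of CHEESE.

The 6 letters of CHEESE have repeats: E appearing 3 times.
So there are 6! / (3!) = 120 distinguishable arrangements.

120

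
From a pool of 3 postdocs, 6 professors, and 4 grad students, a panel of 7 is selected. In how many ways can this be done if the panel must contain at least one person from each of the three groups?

1559

Unrestricted: C(13,7) = 1716 ways to pick any 7 of the 13.
Subtract selections that omit an entire group: no postdocs → C(10,7) = 120; no professors → C(7,7) = 1; no grad students → C(9,7) = 36.
Add back selections omitting two groups (i.e. drawn from a single group): C(3,7) + C(6,7) + C(4,7) = 0.
By inclusion–exclusion: 1716 − 157 + 0 = 1559.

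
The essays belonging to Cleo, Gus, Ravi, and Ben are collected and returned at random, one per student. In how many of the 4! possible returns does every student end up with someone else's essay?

9

This is the derangement count D_4: permutations of 4 items with no fixed point.
By inclusion–exclusion this is Σ_{j=0}^{4} (−1)^j C(4,j)·(4−j)!.
Computing: 24 − 24 + 12 − 4 + 1 = 9.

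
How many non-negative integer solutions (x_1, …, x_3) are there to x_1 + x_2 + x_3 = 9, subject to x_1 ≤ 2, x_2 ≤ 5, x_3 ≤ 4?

6

By stars and bars, unrestricted non-negative solutions to x_1+…+x_3 = 9 number C(9+2,2) = 55.
Subtract solutions that violate a single cap (substitute x_i' = x_i − (cap_i+1)): x_1 ≥ 3 gives C(8,2) = 28; x_2 ≥ 6 gives C(5,2) = 10; x_3 ≥ 5 gives C(6,2) = 15. Together 53.
Add back pairs where two caps are both exceeded: 1 + 3 + 0 = 4.
By inclusion–exclusion the count is 55 − 53 + 4 = 6.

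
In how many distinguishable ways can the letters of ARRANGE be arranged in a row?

1260

ARRANGE has 7 letters with A appearing twice and R appearing twice.
Dividing 7! = 5040 by 2!·2! = 4 for the repeated letters gives 1260.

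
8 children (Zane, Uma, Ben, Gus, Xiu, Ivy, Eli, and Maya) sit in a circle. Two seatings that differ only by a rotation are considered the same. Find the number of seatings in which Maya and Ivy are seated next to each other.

Treat {Maya, Ivy} as one unit (2 internal orders) and seat the resulting 7 units around the table: (6)! circular arrangements.
So 2 × (6)! = 2 × 720 = 1440.

1440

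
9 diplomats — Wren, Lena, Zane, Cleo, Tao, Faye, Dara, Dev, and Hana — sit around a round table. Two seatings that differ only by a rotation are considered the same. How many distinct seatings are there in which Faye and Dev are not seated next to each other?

30240

Without the restriction there are (8)! = 40320 seatings.
Those with Faye next to Dev: fuse the pair into one unit and seat 8 units around a circle — 2·(7)! = 10080.
Subtracting, 40320 − 10080 = 30240.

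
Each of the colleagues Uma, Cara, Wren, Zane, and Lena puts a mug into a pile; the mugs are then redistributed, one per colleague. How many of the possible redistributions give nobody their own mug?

44

Let Aᵢ be the assignments in which colleague i gets their own mug. We want the size of the complement of A₁∪…∪A_5.
By inclusion–exclusion this is Σ_{j=0}^{5} (−1)^j C(5,j)·(5−j)!.
Computing: 120 − 120 + 60 − 20 + 5 − 1 = 44.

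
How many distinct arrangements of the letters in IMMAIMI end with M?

60

With the last slot taken by M, it remains to arrange the other 6 letters (IMAIMI).
Those 6 letters have I appearing 3 times and M appearing twice, giving (6)!/(3!·2!) = 60.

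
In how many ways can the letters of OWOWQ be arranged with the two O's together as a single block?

12

Treat the 2 copies of O as a single block. The multiset to arrange is then {OO, Q, W, W}, 4 items in all.
That gives (4)!/(2!) = 12 arrangements.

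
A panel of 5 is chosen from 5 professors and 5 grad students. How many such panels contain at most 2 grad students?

126

Split by how many grad students are chosen (0 through 2).
Sum: C(5,0)·C(5,5) + C(5,1)·C(5,4) + C(5,2)·C(5,3) = 1 + 25 + 100 = 126.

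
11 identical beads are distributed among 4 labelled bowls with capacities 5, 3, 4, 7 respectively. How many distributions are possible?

Ignoring the caps, the number of non-negative solutions to x_1+…+x_4 = 11 is C(14,3) = 364.
Subtract solutions that violate a single cap (substitute x_i' = x_i − (cap_i+1)): x_1 ≥ 6 gives C(8,3) = 56; x_2 ≥ 4 gives C(10,3) = 120; x_3 ≥ 5 gives C(9,3) = 84; x_4 ≥ 8 gives C(6,3) = 20. Together 280.
Add back pairs where two caps are both exceeded: 4 + 1 + 0 + 10 + 0 + 0 = 15.
By inclusion–exclusion the count is 364 − 280 + 15 = 99.

99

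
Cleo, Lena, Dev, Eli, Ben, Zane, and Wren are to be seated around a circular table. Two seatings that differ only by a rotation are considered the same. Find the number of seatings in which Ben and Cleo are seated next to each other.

240

Glue Ben and Cleo into a block (2 internal orders). Seating 6 units around a circle gives (5)! arrangements.
So 2 × (5)! = 2 × 120 = 240.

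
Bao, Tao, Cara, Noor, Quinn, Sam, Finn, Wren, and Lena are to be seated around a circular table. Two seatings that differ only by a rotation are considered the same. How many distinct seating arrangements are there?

Fix one person's seat to break rotational symmetry; the remaining 8 people can be arranged in (8)! = 40320 ways.

40320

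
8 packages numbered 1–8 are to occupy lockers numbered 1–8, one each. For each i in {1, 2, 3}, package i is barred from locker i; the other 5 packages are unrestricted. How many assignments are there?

Let Aᵢ (for i ∈ {1, 2, 3}) be the placements that put package i in its forbidden locker. Any j of these fix j positions, leaving (8−j)! ways to fill the rest, and there are C(3,j) ways to pick which j.
By inclusion–exclusion, the number of valid placements is Σ_{j=0}^{3} (−1)^j C(3,j)·(8−j)!.
Computing: 40320 − 15120 + 2160 − 120 = 27240.

27240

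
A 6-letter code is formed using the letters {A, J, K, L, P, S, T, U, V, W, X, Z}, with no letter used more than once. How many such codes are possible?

665280

This is a permutation of 6 out of 12: P(12,6) = 12!/6!.
That product is 12 × 11 × 10 × 9 × 8 × 7 = 665280.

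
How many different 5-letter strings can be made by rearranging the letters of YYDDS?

YYDDS has 5 letters with D appearing twice and Y appearing twice.
So there are 5! / (2!·2!) = 30 distinguishable arrangements.

30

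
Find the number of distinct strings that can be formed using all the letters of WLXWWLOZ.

3360

Letter multiplicities in WLXWWLOZ: L×2, O×1, W×3, X×1, Z×1.
Dividing 8! = 40320 by 3!·2! = 12 for the repeated letters gives 3360.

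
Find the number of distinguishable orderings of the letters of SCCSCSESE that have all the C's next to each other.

Treat the 3 copies of C as a single block. The multiset to arrange is then {CCC, E, E, S, S, S, S}, 7 items in all.
That gives (7)!/(4!·2!) = 105 arrangements.

105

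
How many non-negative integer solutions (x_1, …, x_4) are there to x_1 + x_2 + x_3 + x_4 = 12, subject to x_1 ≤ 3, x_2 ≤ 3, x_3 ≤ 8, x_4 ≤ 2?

By stars and bars, unrestricted non-negative solutions to x_1+…+x_4 = 12 number C(12+3,3) = 455.
Subtract solutions that violate a single cap (substitute x_i' = x_i − (cap_i+1)): x_1 ≥ 4 gives C(11,3) = 165; x_2 ≥ 4 gives C(11,3) = 165; x_3 ≥ 9 gives C(6,3) = 20; x_4 ≥ 3 gives C(12,3) = 220. Together 570.
Add back pairs where two caps are both exceeded: 35 + 0 + 56 + 0 + 56 + 1 = 148.
Subtract triples: 0 + 4 + 0 + 0 = 4.
By inclusion–exclusion the count is 455 − 570 + 148 − 4 = 29.

29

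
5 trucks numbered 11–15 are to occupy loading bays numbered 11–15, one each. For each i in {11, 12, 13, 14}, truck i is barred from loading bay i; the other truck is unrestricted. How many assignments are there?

Let Aᵢ (for 11 ≤ i ≤ 14) be the placements that put truck i in its forbidden loading bay. Any j of these fix j positions, leaving (5−j)! ways to fill the rest, and there are C(4,j) ways to pick which j.
By inclusion–exclusion, the number of valid placements is Σ_{j=0}^{4} (−1)^j C(4,j)·(5−j)!.
Computing: 120 − 96 + 36 − 8 + 1 = 53.

53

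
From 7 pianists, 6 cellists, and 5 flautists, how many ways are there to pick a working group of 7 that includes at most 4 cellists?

Split by how many cellists are chosen (0 through 4).
Sum: C(6,0)·C(12,7) + C(6,1)·C(12,6) + C(6,2)·C(12,5) + C(6,3)·C(12,4) + C(6,4)·C(12,3) = 792 + 5544 + 11880 + 9900 + 3300 = 31416.

31416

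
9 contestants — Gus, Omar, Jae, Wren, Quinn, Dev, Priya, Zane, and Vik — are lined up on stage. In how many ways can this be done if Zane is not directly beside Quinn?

282240

Of the 9! = 362880 arrangements, those with Zane and Quinn adjacent number 2 × 8! = 80640 (treat the pair as a block with 2 internal orders).
So 362880 − 80640 = 282240 arrangements keep them apart.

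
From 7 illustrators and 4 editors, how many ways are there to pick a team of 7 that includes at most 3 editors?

295

Split by how many editors are chosen (0 through 3).
Sum: C(4,0)·C(7,7) + C(4,1)·C(7,6) + C(4,2)·C(7,5) + C(4,3)·C(7,4) = 1 + 28 + 126 + 140 = 295.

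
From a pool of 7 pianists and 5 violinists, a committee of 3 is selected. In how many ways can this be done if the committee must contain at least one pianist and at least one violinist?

175

Unrestricted: C(12,3) = 220 ways to pick any 3 of the 12.
Subtract selections that omit an entire group: no pianists → C(5,3) = 10; no violinists → C(7,3) = 35.
Both groups omitted at once is impossible, so 220 − 45 = 175.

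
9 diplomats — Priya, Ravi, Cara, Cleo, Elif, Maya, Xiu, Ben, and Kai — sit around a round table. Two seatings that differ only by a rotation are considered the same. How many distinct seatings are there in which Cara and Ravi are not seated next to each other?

All circular seatings of 9 people number (8)! = 40320.
Seatings with Cara beside Ravi: treat them as a block with 2 internal orders, giving 2 × (7)! = 10080.
Subtracting, 40320 − 10080 = 30240.

30240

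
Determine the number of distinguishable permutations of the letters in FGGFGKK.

The 7 letters of FGGFGKK have repeats: F appearing twice, G appearing 3 times, and K appearing twice.
So there are 7! / (3!·2!·2!) = 210 distinguishable arrangements.

210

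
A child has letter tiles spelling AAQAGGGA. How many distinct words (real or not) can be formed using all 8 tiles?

280

The 8 letters of AAQAGGGA have repeats: A appearing 4 times and G appearing 3 times.
Dividing 8! = 40320 by 4!·3! = 144 for the repeated letters gives 280.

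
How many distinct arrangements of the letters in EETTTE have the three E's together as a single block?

Treat the 3 copies of E as a single block. The multiset to arrange is then {EEE, T, T, T}, 4 items in all.
That gives (4)!/(3!) = 4 arrangements.

4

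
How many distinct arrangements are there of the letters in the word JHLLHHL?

JHLLHHL has 7 letters with H appearing 3 times and L appearing 3 times.
Dividing 7! = 5040 by 3!·3! = 36 for the repeated letters gives 140.

140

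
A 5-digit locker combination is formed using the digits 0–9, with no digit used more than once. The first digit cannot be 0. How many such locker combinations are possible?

The first digit has 10−1 = 9 choices (anything except 0).
The remaining 4 digits are filled from the other 9 symbols without repetition: 9 × 8 × 7 × 6 = 3024.
Total: 9 × 3024 = 27216.

27216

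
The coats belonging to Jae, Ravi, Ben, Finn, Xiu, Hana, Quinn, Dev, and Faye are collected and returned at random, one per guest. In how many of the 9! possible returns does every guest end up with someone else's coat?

This is the derangement count D_9: permutations of 9 items with no fixed point.
By inclusion–exclusion this is Σ_{j=0}^{9} (−1)^j C(9,j)·(9−j)!.
Computing: 362880 − 362880 + 181440 − 60480 + 15120 − 3024 + 504 − 72 + 9 − 1 = 133496.

133496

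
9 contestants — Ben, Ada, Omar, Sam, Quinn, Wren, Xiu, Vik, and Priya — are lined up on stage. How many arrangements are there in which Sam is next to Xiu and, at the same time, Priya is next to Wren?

20160

Treat {Sam,Xiu} as one block (2 orders) and {Priya,Wren} as another (2 orders).
That leaves 7 units to arrange: 2 × 2 × 7! = 4 × 5040 = 20160.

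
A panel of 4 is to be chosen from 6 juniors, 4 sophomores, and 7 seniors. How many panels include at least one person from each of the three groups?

1176

Unrestricted: C(17,4) = 2380 ways to pick any 4 of the 17.
Subtract selections that omit an entire group: no juniors → C(11,4) = 330; no sophomores → C(13,4) = 715; no seniors → C(10,4) = 210.
Add back selections omitting two groups (i.e. drawn from a single group): C(6,4) + C(4,4) + C(7,4) = 51.
By inclusion–exclusion: 2380 − 1255 + 51 = 1176.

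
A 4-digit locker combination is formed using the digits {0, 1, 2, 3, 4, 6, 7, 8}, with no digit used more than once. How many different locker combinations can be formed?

1680

With no repetition, fill the 4 digits in order: 8 choices, then 7, down to 5.
8 × 7 × 6 × 5 = 1680.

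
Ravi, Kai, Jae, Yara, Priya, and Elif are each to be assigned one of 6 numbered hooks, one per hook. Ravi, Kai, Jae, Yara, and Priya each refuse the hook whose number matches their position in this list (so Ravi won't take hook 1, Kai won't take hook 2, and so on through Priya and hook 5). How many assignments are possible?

309

Let Aᵢ (for 1 ≤ i ≤ 5) be the placements that put person i in their forbidden hook. Any j of these fix j positions, leaving (6−j)! ways to fill the rest, and there are C(5,j) ways to pick which j.
By inclusion–exclusion, the number of valid placements is Σ_{j=0}^{5} (−1)^j C(5,j)·(6−j)!.
Computing: 720 − 600 + 240 − 60 + 10 − 1 = 309.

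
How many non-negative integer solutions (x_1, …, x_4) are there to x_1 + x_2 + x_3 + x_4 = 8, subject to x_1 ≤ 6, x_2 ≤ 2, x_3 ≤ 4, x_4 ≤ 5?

76

Without the upper bounds there are C(11,3) = 165 ways to split 8 among 4 variables.
Subtract solutions that violate a single cap (substitute x_i' = x_i − (cap_i+1)): x_1 ≥ 7 gives C(4,3) = 4; x_2 ≥ 3 gives C(8,3) = 56; x_3 ≥ 5 gives C(6,3) = 20; x_4 ≥ 6 gives C(5,3) = 10. Together 90.
Add back pairs where two caps are both exceeded: 0 + 0 + 0 + 1 + 0 + 0 = 1.
By inclusion–exclusion the count is 165 − 90 + 1 = 76.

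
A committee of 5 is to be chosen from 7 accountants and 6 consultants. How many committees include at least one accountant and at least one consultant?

1260

Unrestricted: C(13,5) = 1287 ways to pick any 5 of the 13.
Selections missing a whole group: no accountants → C(6,5) = 6; no consultants → C(7,5) = 21.
Both groups omitted at once is impossible, so 1287 − 27 = 1260.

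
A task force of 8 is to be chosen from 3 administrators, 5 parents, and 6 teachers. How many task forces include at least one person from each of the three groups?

With no constraint there are C(14,8) = 3003 possible selections.
Subtract selections that omit an entire group: no administrators → C(11,8) = 165; no parents → C(9,8) = 9; no teachers → C(8,8) = 1.
Add back selections omitting two groups (i.e. drawn from a single group): C(3,8) + C(5,8) + C(6,8) = 0.
By inclusion–exclusion: 3003 − 175 + 0 = 2828.

2828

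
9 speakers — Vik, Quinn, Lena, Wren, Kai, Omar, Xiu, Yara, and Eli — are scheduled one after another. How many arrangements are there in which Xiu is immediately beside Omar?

80640

Place the 7 others and the Xiu-Omar pair as 8 objects in a line; the pair has 2 internal arrangements.
That gives 2 × 8! = 2 × 40320 = 80640.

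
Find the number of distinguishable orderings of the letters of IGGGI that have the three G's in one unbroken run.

3

Treat the 3 copies of G as a single block. The multiset to arrange is then {GGG, I, I}, 3 items in all.
That gives (3)!/(2!) = 3 arrangements.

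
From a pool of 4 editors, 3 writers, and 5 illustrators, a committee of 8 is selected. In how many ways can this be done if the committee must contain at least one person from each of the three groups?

With no constraint there are C(12,8) = 495 possible selections.
Selections missing a whole group: no editors → C(8,8) = 1; no writers → C(9,8) = 9; no illustrators → C(7,8) = 0.
Add back selections omitting two groups (i.e. drawn from a single group): C(4,8) + C(3,8) + C(5,8) = 0.
By inclusion–exclusion: 495 − 10 + 0 = 485.

485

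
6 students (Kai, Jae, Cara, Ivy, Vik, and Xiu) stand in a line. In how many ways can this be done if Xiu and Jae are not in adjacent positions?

There are 6! = 720 arrangements in all. If Xiu and Jae are adjacent, merging them into one block gives 2·(5)! = 240 arrangements.
Complementary counting: 720 − 240 = 480.

480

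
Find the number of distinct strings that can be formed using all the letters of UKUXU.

Letter multiplicities in UKUXU: K×1, U×3, X×1.
Dividing 5! = 120 by 3! = 6 for the repeated letters gives 20.

20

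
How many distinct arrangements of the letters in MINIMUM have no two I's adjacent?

300

Total arrangements of MINIMUM: 7!/(3!·2!) = 420.
Arrangements with the I's together: treat II as one letter, giving (6)!/(3!) = 120.
Hence 420 − 120 = 300.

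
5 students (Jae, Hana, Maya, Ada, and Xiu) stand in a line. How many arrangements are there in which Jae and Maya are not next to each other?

72

Of the 5! = 120 arrangements, those with Jae and Maya adjacent number 2 × 4! = 48 (treat the pair as a block with 2 internal orders).
So 120 − 48 = 72 arrangements keep them apart.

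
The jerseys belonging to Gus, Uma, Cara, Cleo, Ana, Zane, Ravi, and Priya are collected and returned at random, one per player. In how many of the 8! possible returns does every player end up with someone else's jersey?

This is the derangement count D_8: permutations of 8 items with no fixed point.
By inclusion–exclusion this is Σ_{j=0}^{8} (−1)^j C(8,j)·(8−j)!.
Computing: 40320 − 40320 + 20160 − 6720 + 1680 − 336 + 56 − 8 + 1 = 14833.

14833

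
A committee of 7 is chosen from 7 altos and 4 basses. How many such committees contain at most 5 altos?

301

Split by how many altos are chosen (0 through 5).
Sum: C(7,0)·C(4,7) + C(7,1)·C(4,6) + C(7,2)·C(4,5) + C(7,3)·C(4,4) + C(7,4)·C(4,3) + C(7,5)·C(4,2) = 0 + 0 + 0 + 35 + 140 + 126 = 301.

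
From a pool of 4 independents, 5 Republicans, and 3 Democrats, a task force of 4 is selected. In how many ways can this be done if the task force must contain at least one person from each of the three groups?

Unrestricted: C(12,4) = 495 ways to pick any 4 of the 12.
Subtract selections that omit an entire group: no independents → C(8,4) = 70; no Republicans → C(7,4) = 35; no Democrats → C(9,4) = 126.
Add back selections omitting two groups (i.e. drawn from a single group): C(4,4) + C(5,4) + C(3,4) = 6.
By inclusion–exclusion: 495 − 231 + 6 = 270.

270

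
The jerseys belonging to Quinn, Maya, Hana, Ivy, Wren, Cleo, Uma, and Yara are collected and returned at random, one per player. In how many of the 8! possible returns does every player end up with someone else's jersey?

14833

Count assignments avoiding every fixed point. For any j of the 8 players fixed to their old jersey, the other 8−j can be arranged in (8−j)! ways.
By inclusion–exclusion this is Σ_{j=0}^{8} (−1)^j C(8,j)·(8−j)!.
Computing: 40320 − 40320 + 20160 − 6720 + 1680 − 336 + 56 − 8 + 1 = 14833.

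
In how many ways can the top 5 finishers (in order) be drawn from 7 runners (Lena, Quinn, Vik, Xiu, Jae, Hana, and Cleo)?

There are 7 choices for 1st place, 6 for 2nd, and so on down to 3 for position 5.
That gives 7 × 6 × 5 × 4 × 3 = 2520.

2520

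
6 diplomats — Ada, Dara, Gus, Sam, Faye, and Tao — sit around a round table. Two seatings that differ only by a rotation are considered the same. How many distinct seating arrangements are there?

Seat Ada anywhere (absorbing the rotational symmetry), then permute the other 5: (5)! = 120.

120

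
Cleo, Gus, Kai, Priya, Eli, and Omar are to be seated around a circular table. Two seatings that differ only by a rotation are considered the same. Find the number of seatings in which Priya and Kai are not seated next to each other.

72

Without the restriction there are (5)! = 120 seatings.
Those with Priya next to Kai: fuse the pair into one unit and seat 5 units around a circle — 2·(4)! = 48.
Subtracting, 120 − 48 = 72.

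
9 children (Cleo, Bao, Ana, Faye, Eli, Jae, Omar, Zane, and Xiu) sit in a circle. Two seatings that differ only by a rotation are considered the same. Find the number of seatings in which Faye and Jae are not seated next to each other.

30240

All circular seatings of 9 people number (8)! = 40320.
Seatings with Faye beside Jae: treat them as a block with 2 internal orders, giving 2 × (7)! = 10080.
Subtracting, 40320 − 10080 = 30240.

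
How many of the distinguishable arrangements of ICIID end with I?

12

Fix I in the last position and arrange the remaining 4 letters.
Those 4 letters have I appearing twice, giving (4)!/(2!) = 12.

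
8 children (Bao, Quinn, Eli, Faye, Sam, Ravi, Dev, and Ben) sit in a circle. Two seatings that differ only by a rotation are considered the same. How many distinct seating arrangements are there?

5040

Seat Bao anywhere (absorbing the rotational symmetry), then permute the other 7: (7)! = 5040.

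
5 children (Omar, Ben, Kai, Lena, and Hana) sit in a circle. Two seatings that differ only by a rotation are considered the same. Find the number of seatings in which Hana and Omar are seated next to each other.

Glue Hana and Omar into a block (2 internal orders). Seating 4 units around a circle gives (3)! arrangements.
So 2 × (3)! = 2 × 6 = 12.

12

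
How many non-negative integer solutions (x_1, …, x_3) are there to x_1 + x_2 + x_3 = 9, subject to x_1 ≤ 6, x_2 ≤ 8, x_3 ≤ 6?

Ignoring the caps, the number of non-negative solutions to x_1+…+x_3 = 9 is C(11,2) = 55.
Subtract solutions that violate a single cap (substitute x_i' = x_i − (cap_i+1)): x_1 ≥ 7 gives C(4,2) = 6; x_2 ≥ 9 gives C(2,2) = 1; x_3 ≥ 7 gives C(4,2) = 6. Together 13.
No two caps can be exceeded simultaneously, so the pair terms are all 0.
By inclusion–exclusion the count is 55 − 13 + 0 = 42.

42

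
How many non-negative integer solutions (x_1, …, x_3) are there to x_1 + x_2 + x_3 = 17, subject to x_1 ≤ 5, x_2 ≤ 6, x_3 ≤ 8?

By stars and bars, unrestricted non-negative solutions to x_1+…+x_3 = 17 number C(17+2,2) = 171.
Subtract solutions that violate a single cap (substitute x_i' = x_i − (cap_i+1)): x_1 ≥ 6 gives C(13,2) = 78; x_2 ≥ 7 gives C(12,2) = 66; x_3 ≥ 9 gives C(10,2) = 45. Together 189.
Add back pairs where two caps are both exceeded: 15 + 6 + 3 = 24.
By inclusion–exclusion the count is 171 − 189 + 24 = 6.

6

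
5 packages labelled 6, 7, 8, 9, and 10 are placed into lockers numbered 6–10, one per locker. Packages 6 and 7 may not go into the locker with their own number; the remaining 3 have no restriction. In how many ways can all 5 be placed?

Let Aᵢ (for i ∈ {6, 7}) be the placements that put package i in its forbidden locker. Any j of these fix j positions, leaving (5−j)! ways to fill the rest, and there are C(2,j) ways to pick which j.
By inclusion–exclusion, the number of valid placements is Σ_{j=0}^{2} (−1)^j C(2,j)·(5−j)!.
Computing: 120 − 48 + 6 = 78.

78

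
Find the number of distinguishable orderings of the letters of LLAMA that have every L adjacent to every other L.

12

Treat the 2 copies of L as a single block. The multiset to arrange is then {LL, A, A, M}, 4 items in all.
That gives (4)!/(2!) = 12 arrangements.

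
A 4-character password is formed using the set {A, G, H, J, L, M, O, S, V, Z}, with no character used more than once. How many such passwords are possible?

With no repetition, fill the 4 characters in order: 10 choices, then 9, down to 7.
10 × 9 × 8 × 7 = 5040.

5040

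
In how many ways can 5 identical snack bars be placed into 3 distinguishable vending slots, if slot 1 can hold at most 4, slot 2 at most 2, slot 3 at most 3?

Without the upper bounds there are C(7,2) = 21 ways to split 5 among 3 vending slots.
Subtract solutions that violate a single cap (substitute x_i' = x_i − (cap_i+1)): x_1 ≥ 5 gives C(2,2) = 1; x_2 ≥ 3 gives C(4,2) = 6; x_3 ≥ 4 gives C(3,2) = 3. Together 10.
No two caps can be exceeded simultaneously, so the pair terms are all 0.
By inclusion–exclusion the count is 21 − 10 + 0 = 11.

11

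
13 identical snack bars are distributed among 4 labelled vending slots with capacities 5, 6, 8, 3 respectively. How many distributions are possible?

133

Ignoring the caps, the number of non-negative solutions to x_1+…+x_4 = 13 is C(16,3) = 560.
Subtract solutions that violate a single cap (substitute x_i' = x_i − (cap_i+1)): x_1 ≥ 6 gives C(10,3) = 120; x_2 ≥ 7 gives C(9,3) = 84; x_3 ≥ 9 gives C(7,3) = 35; x_4 ≥ 4 gives C(12,3) = 220. Together 459.
Add back pairs where two caps are both exceeded: 1 + 0 + 20 + 0 + 10 + 1 = 32.
By inclusion–exclusion the count is 560 − 459 + 32 = 133.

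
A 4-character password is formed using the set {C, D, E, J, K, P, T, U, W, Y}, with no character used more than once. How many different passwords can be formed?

5040

With no repetition, fill the 4 characters in order: 10 choices, then 9, down to 7.
That product is 10 × 9 × 8 × 7 = 5040.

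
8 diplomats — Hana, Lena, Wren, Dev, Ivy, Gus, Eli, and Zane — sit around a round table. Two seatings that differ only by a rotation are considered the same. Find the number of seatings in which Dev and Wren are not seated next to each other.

3600

Without the restriction there are (7)! = 5040 seatings.
Those with Dev next to Wren: fuse the pair into one unit and seat 7 units around a circle — 2·(6)! = 1440.
Subtracting, 5040 − 1440 = 3600.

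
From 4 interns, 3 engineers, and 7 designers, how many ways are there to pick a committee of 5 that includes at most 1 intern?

Split by how many interns are chosen (0 through 1).
Sum: C(4,0)·C(10,5) + C(4,1)·C(10,4) = 252 + 840 = 1092.

1092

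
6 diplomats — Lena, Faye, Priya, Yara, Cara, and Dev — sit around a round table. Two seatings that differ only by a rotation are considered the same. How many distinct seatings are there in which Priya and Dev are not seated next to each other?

72

Without the restriction there are (5)! = 120 seatings.
Seatings with Priya beside Dev: treat them as a block with 2 internal orders, giving 2 × (4)! = 48.
Subtracting, 120 − 48 = 72.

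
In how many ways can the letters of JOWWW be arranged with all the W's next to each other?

6

Treat the 3 copies of W as a single block. The multiset to arrange is then {WWW, J, O}, 3 items in all.
All 3 items are distinct, so there are (3)! = 6 arrangements.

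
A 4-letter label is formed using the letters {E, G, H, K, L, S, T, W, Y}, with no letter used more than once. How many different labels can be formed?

Choose and order 4 of the 9 symbols: the first letter has 9 options, the next 8, then 7, 6.
That product is 9 × 8 × 7 × 6 = 3024.

3024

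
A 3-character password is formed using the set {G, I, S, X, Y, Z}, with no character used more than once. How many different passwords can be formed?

With no repetition, fill the 3 characters in order: 6 choices, then 5, down to 4.
6 × 5 × 4 = 120.

120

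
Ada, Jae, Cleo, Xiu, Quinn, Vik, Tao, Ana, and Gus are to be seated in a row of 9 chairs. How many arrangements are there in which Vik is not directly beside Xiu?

Of the 9! = 362880 arrangements, those with Vik and Xiu adjacent number 2 × 8! = 80640 (treat the pair as a block with 2 internal orders).
So 362880 − 80640 = 282240 arrangements keep them apart.

282240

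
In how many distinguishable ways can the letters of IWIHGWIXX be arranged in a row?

15120

IWIHGWIXX has 9 letters with I appearing 3 times, W appearing twice, and X appearing twice.
Dividing 9! = 362880 by 3!·2!·2! = 24 for the repeated letters gives 15120.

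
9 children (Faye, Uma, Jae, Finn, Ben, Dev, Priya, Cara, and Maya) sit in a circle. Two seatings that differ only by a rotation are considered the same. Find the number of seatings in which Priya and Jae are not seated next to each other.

30240

All circular seatings of 9 people number (8)! = 40320.
Those with Priya next to Jae: fuse the pair into one unit and seat 8 units around a circle — 2·(7)! = 10080.
Subtracting, 40320 − 10080 = 30240.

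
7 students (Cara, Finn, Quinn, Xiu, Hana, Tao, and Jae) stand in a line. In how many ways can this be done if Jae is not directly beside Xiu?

Of the 7! = 5040 arrangements, those with Jae and Xiu adjacent number 2 × 6! = 1440 (treat the pair as a block with 2 internal orders).
So 5040 − 1440 = 3600 arrangements keep them apart.

3600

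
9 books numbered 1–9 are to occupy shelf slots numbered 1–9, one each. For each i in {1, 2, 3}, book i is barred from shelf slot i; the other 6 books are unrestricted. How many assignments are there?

Let Aᵢ (for i ∈ {1, 2, 3}) be the placements that put book i in its forbidden shelf slot. Any j of these fix j positions, leaving (9−j)! ways to fill the rest, and there are C(3,j) ways to pick which j.
By inclusion–exclusion, the number of valid placements is Σ_{j=0}^{3} (−1)^j C(3,j)·(9−j)!.
Computing: 362880 − 120960 + 15120 − 720 = 256320.

256320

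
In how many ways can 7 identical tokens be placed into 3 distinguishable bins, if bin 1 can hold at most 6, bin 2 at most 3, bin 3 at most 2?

Without the upper bounds there are C(9,2) = 36 ways to split 7 among 3 bins.
Subtract solutions that violate a single cap (substitute x_i' = x_i − (cap_i+1)): x_1 ≥ 7 gives C(2,2) = 1; x_2 ≥ 4 gives C(5,2) = 10; x_3 ≥ 3 gives C(6,2) = 15. Together 26.
Add back pairs where two caps are both exceeded: 0 + 0 + 1 = 1.
By inclusion–exclusion the count is 36 − 26 + 1 = 11.

11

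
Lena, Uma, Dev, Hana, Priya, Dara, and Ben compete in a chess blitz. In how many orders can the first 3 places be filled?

There are 7 choices for 1st place, 6 for 2nd, and 5 for 3rd.
That gives 7 × 6 × 5 = 210.

210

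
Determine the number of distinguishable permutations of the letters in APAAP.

Letter multiplicities in APAAP: A×3, P×2.
So there are 5! / (3!·2!) = 10 distinguishable arrangements.

10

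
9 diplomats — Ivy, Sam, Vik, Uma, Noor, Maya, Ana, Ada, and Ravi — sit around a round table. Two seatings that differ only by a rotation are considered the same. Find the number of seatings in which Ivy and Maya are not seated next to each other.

30240

All circular seatings of 9 people number (8)! = 40320.
Those with Ivy next to Maya: fuse the pair into one unit and seat 8 units around a circle — 2·(7)! = 10080.
Subtracting, 40320 − 10080 = 30240.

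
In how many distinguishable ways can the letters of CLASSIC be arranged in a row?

1260

Letter multiplicities in CLASSIC: A×1, C×2, I×1, L×1, S×2.
The number of distinct arrangements is 7!/(2!·2!) = 5040/4 = 1260.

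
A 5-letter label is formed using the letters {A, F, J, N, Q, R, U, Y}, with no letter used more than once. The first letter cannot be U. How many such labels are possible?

5880

The first letter has 8−1 = 7 choices (anything except U).
The remaining 4 letters are filled from the other 7 symbols without repetition: 7 × 6 × 5 × 4 = 840.
Total: 7 × 840 = 5880.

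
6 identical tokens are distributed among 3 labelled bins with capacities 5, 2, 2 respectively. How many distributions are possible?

8

Without the upper bounds there are C(8,2) = 28 ways to split 6 among 3 bins.
Subtract solutions that violate a single cap (substitute x_i' = x_i − (cap_i+1)): x_1 ≥ 6 gives C(2,2) = 1; x_2 ≥ 3 gives C(5,2) = 10; x_3 ≥ 3 gives C(5,2) = 10. Together 21.
Add back pairs where two caps are both exceeded: 0 + 0 + 1 = 1.
By inclusion–exclusion the count is 28 − 21 + 1 = 8.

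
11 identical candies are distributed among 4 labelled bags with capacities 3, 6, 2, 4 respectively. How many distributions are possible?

30

By stars and bars, unrestricted non-negative solutions to x_1+…+x_4 = 11 number C(11+3,3) = 364.
Subtract solutions that violate a single cap (substitute x_i' = x_i − (cap_i+1)): x_1 ≥ 4 gives C(10,3) = 120; x_2 ≥ 7 gives C(7,3) = 35; x_3 ≥ 3 gives C(11,3) = 165; x_4 ≥ 5 gives C(9,3) = 84. Together 404.
Add back pairs where two caps are both exceeded: 1 + 35 + 10 + 4 + 0 + 20 = 70.
By inclusion–exclusion the count is 364 − 404 + 70 = 30.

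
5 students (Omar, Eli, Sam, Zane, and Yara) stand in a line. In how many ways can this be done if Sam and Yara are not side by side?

There are 5! = 120 arrangements in all. If Sam and Yara are adjacent, merging them into one block gives 2·(4)! = 48 arrangements.
So 120 − 48 = 72 arrangements keep them apart.

72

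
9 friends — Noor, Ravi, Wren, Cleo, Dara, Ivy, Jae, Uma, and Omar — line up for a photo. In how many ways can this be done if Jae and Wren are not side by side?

Of the 9! = 362880 arrangements, those with Jae and Wren adjacent number 2 × 8! = 80640 (treat the pair as a block with 2 internal orders).
So 362880 − 80640 = 282240 arrangements keep them apart.

282240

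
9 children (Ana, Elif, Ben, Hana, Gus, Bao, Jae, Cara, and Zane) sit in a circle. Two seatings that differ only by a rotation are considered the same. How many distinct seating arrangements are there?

Seat Ana anywhere (absorbing the rotational symmetry), then permute the other 8: (8)! = 40320.

40320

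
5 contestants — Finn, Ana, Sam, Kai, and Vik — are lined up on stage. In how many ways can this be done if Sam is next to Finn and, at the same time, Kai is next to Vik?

Treat {Sam,Finn} as one block (2 orders) and {Kai,Vik} as another (2 orders).
That leaves 3 units to arrange: 2 × 2 × 3! = 4 × 6 = 24.

24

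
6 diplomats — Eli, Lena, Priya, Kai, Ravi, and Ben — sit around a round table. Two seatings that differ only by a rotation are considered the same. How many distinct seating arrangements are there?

120

Seat Eli anywhere (absorbing the rotational symmetry), then permute the other 5: (5)! = 120.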